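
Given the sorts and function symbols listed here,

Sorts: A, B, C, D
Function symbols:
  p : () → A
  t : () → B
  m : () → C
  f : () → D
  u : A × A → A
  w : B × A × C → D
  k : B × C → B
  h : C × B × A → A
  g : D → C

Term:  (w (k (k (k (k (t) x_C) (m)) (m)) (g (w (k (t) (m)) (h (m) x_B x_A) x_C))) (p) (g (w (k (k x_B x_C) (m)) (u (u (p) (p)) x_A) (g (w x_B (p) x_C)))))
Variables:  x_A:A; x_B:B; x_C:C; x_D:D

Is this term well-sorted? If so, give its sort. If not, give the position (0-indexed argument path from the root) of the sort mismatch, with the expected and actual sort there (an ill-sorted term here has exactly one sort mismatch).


well-sorted; sort = D

          (t) : B
          x_C : C
        (k (t) x_C) : B
        (m) : C
      (k (k (t) x_C) (m)) : B
      (m) : C
    (k (k (k (t) x_C) (m)) (m)) : B
          (t) : B
          (m) : C
        (k (t) (m)) : B
          (m) : C
          x_B : B
          x_A : A
        (h (m) x_B x_A) : A
        x_C : C
      (w (k (t) (m)) (h (m) x_B x_A) x_C) : D
    (g (w (k (t) (m)) (h (m) x_B x_A) x_C)) : C
  (k (k (k (k (t) x_C) (m)) (m)) (g (w (k (t) (m)) (h (m) x_B x_A) x_C))) : B
  (p) : A
          x_B : B
          x_C : C
        (k x_B x_C) : B
        (m) : C
      (k (k x_B x_C) (m)) : B
          (p) : A
          (p) : A
        (u (p) (p)) : A
        x_A : A
      (u (u (p) (p)) x_A) : A
          x_B : B
          (p) : A
          x_C : C
        (w x_B (p) x_C) : D
      (g (w x_B (p) x_C)) : C
    (w (k (k x_B x_C) (m)) (u (u (p) (p)) x_A) (g (w x_B (p) x_C))) : D
  (g (w (k (k x_B x_C) (m)) (u (u (p) (p)) x_A) (g (w x_B (p) x_C)))) : C
(w (k (k (k (k (t) x_C) (m)) (m)) (g (w (k (t) (m)) (h (m) x_B x_A) x_C))) (p) (g (w (k (k x_B x_C) (m)) (u (u (p) (p)) x_A) (g (w x_B (p) x_C))))) : D


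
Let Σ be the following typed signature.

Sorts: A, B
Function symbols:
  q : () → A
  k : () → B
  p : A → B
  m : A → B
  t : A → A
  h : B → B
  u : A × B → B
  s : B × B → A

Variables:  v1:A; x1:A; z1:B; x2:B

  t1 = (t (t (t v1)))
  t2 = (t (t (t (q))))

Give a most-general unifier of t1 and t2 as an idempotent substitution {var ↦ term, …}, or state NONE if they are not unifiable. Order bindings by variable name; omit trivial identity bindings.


{v1 ↦ (q)}


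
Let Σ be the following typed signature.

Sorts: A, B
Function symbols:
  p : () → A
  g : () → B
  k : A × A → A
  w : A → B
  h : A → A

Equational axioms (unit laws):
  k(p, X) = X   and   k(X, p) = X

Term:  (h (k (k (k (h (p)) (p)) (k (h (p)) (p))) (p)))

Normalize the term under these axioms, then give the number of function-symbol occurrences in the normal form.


size = 6

1. (h (k (k (k (h (p)) (p)) (k (h (p)) (p))) (p)))  →  (h (k (k (h (p)) (p)) (k (h (p)) (p))))
2. (h (k (k (h (p)) (p)) (k (h (p)) (p))))  →  (h (k (h (p)) (k (h (p)) (p))))
3. (h (k (h (p)) (k (h (p)) (p))))  →  (h (k (h (p)) (h (p))))
normal form: (h (k (h (p)) (h (p))))


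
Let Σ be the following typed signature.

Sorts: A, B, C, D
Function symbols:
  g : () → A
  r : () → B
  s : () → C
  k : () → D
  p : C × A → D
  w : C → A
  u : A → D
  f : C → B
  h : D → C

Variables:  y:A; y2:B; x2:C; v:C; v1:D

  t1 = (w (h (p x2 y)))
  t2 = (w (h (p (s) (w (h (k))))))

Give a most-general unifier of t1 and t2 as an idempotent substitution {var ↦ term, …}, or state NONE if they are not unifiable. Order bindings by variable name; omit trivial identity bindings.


{x2 ↦ (s), y ↦ (w (h (k)))}


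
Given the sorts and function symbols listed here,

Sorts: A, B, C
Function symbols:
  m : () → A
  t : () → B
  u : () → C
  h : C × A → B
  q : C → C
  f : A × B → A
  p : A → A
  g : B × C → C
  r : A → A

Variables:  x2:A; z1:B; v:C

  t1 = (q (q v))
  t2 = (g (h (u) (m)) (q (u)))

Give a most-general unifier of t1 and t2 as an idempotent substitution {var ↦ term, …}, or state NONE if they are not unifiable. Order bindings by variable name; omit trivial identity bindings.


NONE (not unifiable)

head clash or occurs-check failure — not unifiable


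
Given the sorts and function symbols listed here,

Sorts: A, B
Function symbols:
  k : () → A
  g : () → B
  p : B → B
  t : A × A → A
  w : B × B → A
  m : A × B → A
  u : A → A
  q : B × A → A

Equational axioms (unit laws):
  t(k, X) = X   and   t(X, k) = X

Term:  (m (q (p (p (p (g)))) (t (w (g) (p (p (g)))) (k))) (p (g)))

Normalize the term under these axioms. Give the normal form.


normal form = (m (q (p (p (p (g)))) (w (g) (p (p (g))))) (p (g)))

1. (m (q (p (p (p (g)))) (t (w (g) (p (p (g)))) (k))) (p (g)))  →  (m (q (p (p (p (g)))) (w (g) (p (p (g))))) (p (g)))


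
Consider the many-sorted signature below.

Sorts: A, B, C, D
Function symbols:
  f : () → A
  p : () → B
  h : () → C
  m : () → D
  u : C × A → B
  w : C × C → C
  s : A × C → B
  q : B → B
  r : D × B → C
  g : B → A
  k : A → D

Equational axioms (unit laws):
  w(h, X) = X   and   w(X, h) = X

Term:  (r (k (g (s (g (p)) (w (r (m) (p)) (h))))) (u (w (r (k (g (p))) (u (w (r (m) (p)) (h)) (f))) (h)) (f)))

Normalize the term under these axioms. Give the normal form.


normal form = (r (k (g (s (g (p)) (r (m) (p))))) (u (r (k (g (p))) (u (r (m) (p)) (f))) (f)))

1. (r (k (g (s (g (p)) (w (r (m) (p)) (h))))) (u (w (r (k (g (p))) (u (w (r (m) (p)) (h)) (f))) (h)) (f)))  →  (r (k (g (s (g (p)) (r (m) (p))))) (u (w (r (k (g (p))) (u (w (r (m) (p)) (h)) (f))) (h)) (f)))
2. (r (k (g (s (g (p)) (r (m) (p))))) (u (w (r (k (g (p))) (u (w (r (m) (p)) (h)) (f))) (h)) (f)))  →  (r (k (g (s (g (p)) (r (m) (p))))) (u (r (k (g (p))) (u (w (r (m) (p)) (h)) (f))) (f)))
3. (r (k (g (s (g (p)) (r (m) (p))))) (u (r (k (g (p))) (u (w (r (m) (p)) (h)) (f))) (f)))  →  (r (k (g (s (g (p)) (r (m) (p))))) (u (r (k (g (p))) (u (r (m) (p)) (f))) (f)))


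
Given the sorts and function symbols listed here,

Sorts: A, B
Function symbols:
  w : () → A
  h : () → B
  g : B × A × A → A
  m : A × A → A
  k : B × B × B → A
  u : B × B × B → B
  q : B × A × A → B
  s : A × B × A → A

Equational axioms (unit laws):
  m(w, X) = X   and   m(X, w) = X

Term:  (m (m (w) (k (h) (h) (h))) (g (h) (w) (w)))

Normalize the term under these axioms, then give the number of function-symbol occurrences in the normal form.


1. (m (m (w) (k (h) (h) (h))) (g (h) (w) (w)))  →  (m (k (h) (h) (h)) (g (h) (w) (w)))
normal form: (m (k (h) (h) (h)) (g (h) (w) (w)))

size = 9


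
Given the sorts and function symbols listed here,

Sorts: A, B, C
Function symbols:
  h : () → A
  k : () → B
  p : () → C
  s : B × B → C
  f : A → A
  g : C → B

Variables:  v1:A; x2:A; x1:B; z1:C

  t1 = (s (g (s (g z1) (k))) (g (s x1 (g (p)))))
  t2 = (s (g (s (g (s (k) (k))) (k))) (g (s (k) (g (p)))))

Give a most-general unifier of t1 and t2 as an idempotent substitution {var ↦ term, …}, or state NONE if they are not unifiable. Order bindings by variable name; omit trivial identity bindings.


{x1 ↦ (k), z1 ↦ (s (k) (k))}


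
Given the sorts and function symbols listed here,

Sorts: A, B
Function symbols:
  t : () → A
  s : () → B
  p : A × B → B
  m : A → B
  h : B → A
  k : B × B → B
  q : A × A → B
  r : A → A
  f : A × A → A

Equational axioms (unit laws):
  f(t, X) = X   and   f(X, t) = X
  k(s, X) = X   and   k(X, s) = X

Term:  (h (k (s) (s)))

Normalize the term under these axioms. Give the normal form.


normal form = (h (s))

1. (h (k (s) (s)))  →  (h (s))


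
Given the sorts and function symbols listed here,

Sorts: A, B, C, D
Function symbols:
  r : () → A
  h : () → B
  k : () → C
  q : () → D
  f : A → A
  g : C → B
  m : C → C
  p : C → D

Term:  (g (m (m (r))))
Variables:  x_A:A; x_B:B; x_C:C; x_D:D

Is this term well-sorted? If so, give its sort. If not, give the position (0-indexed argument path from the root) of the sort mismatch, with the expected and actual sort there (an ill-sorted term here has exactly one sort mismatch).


ill-sorted at position [0, 0, 0]: expected C, got A

      (r) : A
    (m (r)) : ✗ arg 0 at [0, 0, 0] has sort A, expected C


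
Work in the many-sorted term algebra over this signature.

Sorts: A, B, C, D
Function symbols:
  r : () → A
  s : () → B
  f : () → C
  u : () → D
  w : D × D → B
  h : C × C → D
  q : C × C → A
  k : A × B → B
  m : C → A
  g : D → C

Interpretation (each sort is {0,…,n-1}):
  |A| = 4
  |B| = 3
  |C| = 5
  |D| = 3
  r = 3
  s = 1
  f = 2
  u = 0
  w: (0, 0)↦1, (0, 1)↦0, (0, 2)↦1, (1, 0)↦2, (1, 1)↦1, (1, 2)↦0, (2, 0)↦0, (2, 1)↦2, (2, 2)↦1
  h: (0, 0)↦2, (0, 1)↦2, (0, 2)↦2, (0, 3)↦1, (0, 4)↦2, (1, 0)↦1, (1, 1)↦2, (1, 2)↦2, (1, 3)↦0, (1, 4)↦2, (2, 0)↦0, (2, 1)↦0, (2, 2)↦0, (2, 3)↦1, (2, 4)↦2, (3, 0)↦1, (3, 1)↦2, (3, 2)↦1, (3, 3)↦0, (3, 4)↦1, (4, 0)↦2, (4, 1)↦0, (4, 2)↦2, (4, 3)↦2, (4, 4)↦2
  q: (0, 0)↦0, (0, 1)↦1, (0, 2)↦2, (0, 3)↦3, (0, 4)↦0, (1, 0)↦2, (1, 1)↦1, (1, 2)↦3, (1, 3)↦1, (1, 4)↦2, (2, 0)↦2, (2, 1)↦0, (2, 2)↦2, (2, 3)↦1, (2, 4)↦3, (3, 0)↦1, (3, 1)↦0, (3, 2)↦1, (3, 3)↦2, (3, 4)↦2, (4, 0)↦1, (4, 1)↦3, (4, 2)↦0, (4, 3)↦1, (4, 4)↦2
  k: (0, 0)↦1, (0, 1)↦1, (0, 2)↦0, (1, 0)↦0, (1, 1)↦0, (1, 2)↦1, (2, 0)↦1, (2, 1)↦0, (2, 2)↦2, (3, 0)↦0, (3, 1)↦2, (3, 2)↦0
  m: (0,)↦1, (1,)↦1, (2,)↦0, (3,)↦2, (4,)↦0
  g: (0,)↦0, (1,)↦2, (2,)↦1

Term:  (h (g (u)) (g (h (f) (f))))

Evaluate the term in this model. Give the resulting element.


  u = 0
  (g (u)) = g(0,) = 0
  f = 2
  f = 2
  (h (f) (f)) = h(2, 2) = 0
  (g (h (f) (f))) = g(0,) = 0
  (h (g (u)) (g (h (f) (f)))) = h(0, 0) = 2

value = 2


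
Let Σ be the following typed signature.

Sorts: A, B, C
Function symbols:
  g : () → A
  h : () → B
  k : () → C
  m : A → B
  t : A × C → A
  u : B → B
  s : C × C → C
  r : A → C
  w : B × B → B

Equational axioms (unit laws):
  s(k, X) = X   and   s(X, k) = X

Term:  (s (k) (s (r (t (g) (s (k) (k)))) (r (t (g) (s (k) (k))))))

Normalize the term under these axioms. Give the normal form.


normal form = (s (r (t (g) (k))) (r (t (g) (k))))

1. (s (k) (s (r (t (g) (s (k) (k)))) (r (t (g) (s (k) (k))))))  →  (s (r (t (g) (s (k) (k)))) (r (t (g) (s (k) (k)))))
2. (s (r (t (g) (s (k) (k)))) (r (t (g) (s (k) (k)))))  →  (s (r (t (g) (k))) (r (t (g) (s (k) (k)))))
3. (s (r (t (g) (k))) (r (t (g) (s (k) (k)))))  →  (s (r (t (g) (k))) (r (t (g) (k))))


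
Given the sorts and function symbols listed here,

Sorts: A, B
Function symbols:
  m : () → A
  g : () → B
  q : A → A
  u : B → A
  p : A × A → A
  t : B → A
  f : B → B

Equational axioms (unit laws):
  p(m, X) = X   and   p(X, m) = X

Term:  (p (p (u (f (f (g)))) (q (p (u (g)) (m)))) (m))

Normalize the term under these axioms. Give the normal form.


1. (p (p (u (f (f (g)))) (q (p (u (g)) (m)))) (m))  →  (p (u (f (f (g)))) (q (p (u (g)) (m))))
2. (p (u (f (f (g)))) (q (p (u (g)) (m))))  →  (p (u (f (f (g)))) (q (u (g))))

normal form = (p (u (f (f (g)))) (q (u (g))))


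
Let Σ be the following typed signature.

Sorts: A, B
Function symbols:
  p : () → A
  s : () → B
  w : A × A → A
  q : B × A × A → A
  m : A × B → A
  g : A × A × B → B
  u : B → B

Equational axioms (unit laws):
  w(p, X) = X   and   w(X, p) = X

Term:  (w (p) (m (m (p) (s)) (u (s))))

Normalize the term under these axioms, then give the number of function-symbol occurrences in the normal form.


size = 6

1. (w (p) (m (m (p) (s)) (u (s))))  →  (m (m (p) (s)) (u (s)))
normal form: (m (m (p) (s)) (u (s)))


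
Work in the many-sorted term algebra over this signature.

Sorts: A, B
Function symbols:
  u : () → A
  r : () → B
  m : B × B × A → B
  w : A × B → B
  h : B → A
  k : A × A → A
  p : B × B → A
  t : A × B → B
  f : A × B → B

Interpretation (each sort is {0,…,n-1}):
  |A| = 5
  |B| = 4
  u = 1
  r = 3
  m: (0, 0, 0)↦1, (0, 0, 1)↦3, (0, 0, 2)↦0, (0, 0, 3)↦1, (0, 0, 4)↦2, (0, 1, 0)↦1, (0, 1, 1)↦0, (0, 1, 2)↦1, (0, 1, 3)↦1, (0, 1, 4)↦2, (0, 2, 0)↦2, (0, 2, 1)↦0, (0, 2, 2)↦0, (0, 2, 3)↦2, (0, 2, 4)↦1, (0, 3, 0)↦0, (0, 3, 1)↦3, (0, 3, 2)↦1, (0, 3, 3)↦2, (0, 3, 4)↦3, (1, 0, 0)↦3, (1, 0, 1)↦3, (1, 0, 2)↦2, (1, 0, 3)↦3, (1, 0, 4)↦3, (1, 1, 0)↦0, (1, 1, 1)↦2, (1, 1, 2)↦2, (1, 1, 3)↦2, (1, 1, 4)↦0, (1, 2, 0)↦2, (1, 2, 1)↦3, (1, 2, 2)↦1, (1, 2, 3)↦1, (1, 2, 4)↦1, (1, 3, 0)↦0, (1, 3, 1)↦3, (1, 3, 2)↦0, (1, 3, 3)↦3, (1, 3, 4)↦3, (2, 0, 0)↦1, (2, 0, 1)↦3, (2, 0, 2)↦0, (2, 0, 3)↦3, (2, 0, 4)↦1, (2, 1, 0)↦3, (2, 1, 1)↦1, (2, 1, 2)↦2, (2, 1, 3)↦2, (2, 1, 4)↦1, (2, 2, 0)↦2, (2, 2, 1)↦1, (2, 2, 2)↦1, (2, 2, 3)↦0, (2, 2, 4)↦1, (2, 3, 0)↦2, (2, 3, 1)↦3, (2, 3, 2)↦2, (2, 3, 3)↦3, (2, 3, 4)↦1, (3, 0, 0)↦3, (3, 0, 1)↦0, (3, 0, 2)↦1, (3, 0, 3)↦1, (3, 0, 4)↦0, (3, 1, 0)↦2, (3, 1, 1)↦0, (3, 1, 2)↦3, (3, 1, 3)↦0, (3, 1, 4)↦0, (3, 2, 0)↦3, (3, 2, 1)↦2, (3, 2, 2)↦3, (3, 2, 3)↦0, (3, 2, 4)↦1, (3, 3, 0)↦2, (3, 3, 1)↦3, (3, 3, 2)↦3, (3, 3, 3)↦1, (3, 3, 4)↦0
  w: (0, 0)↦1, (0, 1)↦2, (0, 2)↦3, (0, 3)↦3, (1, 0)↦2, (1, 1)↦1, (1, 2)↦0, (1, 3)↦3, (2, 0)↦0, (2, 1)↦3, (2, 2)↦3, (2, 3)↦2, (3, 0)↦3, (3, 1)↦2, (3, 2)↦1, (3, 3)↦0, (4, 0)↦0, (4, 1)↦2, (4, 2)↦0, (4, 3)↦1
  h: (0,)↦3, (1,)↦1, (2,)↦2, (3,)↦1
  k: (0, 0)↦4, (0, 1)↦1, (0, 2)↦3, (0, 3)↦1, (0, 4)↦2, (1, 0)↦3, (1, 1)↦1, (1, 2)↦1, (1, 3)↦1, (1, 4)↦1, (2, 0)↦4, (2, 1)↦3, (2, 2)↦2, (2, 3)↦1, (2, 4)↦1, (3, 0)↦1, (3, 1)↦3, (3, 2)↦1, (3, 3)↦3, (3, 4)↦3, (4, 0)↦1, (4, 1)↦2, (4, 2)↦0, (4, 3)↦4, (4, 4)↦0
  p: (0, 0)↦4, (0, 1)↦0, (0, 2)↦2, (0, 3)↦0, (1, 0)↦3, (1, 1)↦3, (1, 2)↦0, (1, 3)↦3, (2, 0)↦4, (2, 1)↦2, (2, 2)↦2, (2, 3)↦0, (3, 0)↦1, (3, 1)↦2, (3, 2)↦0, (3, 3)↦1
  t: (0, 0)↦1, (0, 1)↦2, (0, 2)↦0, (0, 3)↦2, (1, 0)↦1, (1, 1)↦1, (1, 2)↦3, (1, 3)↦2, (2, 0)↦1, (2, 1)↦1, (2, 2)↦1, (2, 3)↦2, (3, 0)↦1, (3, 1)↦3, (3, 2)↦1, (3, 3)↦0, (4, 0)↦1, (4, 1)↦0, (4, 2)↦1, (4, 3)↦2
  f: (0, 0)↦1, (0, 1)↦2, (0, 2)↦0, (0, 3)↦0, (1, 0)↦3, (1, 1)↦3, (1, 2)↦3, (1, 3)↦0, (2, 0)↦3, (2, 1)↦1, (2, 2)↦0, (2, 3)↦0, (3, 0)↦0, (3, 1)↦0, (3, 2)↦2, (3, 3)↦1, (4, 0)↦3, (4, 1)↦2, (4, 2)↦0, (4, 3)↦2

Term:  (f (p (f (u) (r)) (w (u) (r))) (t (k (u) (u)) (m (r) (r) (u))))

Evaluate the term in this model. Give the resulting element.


value = 0

  u = 1
  r = 3
  (f (u) (r)) = f(1, 3) = 0
  u = 1
  r = 3
  (w (u) (r)) = w(1, 3) = 3
  (p (f (u) (r)) (w (u) (r))) = p(0, 3) = 0
  u = 1
  u = 1
  (k (u) (u)) = k(1, 1) = 1
  r = 3
  r = 3
  u = 1
  (m (r) (r) (u)) = m(3, 3, 1) = 3
  (t (k (u) (u)) (m (r) (r) (u))) = t(1, 3) = 2
  (f (p (f (u) (r)) (w (u) (r))) (t (k (u) (u)) (m (r) (r) (u)))) = f(0, 2) = 0


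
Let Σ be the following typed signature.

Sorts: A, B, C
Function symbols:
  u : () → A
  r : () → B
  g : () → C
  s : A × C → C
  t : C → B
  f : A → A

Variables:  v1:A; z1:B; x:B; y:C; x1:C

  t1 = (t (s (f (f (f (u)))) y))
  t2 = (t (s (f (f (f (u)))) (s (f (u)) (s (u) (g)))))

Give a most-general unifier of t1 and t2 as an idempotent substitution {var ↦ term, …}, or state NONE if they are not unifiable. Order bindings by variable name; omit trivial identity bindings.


{y ↦ (s (f (u)) (s (u) (g)))}


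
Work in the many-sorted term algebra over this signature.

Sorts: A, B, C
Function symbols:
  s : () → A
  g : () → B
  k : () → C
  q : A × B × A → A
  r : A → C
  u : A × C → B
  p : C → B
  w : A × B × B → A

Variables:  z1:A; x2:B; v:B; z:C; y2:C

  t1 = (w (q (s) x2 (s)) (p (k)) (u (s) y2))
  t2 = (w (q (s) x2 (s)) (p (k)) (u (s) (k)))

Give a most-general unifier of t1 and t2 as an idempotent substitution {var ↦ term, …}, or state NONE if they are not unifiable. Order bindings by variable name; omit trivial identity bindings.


{y2 ↦ (k)}


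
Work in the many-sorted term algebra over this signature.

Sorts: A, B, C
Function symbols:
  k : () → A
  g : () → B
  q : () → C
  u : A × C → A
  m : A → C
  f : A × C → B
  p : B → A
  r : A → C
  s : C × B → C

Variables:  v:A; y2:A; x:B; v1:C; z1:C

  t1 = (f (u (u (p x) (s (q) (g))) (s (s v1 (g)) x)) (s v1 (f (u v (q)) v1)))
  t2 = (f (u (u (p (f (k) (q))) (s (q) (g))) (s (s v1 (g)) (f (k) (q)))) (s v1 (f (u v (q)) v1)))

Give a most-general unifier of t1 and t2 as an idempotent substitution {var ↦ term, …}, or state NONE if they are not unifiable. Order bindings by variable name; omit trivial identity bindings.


{x ↦ (f (k) (q))}


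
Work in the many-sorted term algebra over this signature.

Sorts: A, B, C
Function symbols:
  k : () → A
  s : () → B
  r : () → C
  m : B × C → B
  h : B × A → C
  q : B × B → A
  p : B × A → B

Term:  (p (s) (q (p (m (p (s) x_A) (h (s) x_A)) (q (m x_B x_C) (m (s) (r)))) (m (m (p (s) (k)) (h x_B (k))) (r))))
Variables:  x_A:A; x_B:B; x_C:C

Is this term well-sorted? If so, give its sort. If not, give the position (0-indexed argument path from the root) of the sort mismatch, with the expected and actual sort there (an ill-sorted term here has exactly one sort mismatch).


  (s) : B
          (s) : B
          x_A : A
        (p (s) x_A) : B
          (s) : B
          x_A : A
        (h (s) x_A) : C
      (m (p (s) x_A) (h (s) x_A)) : B
          x_B : B
          x_C : C
        (m x_B x_C) : B
          (s) : B
          (r) : C
        (m (s) (r)) : B
      (q (m x_B x_C) (m (s) (r))) : A
    (p (m (p (s) x_A) (h (s) x_A)) (q (m x_B x_C) (m (s) (r)))) : B
          (s) : B
          (k) : A
        (p (s) (k)) : B
          x_B : B
          (k) : A
        (h x_B (k)) : C
      (m (p (s) (k)) (h x_B (k))) : B
      (r) : C
    (m (m (p (s) (k)) (h x_B (k))) (r)) : B
  (q (p (m (p (s) x_A) (h (s) x_A)) (q (m x_B x_C) (m (s) (r)))) (m (m (p (s) (k)) (h x_B (k))) (r))) : A
(p (s) (q (p (m (p (s) x_A) (h (s) x_A)) (q (m x_B x_C) (m (s) (r)))) (m (m (p (s) (k)) (h x_B (k))) (r)))) : B

well-sorted; sort = B


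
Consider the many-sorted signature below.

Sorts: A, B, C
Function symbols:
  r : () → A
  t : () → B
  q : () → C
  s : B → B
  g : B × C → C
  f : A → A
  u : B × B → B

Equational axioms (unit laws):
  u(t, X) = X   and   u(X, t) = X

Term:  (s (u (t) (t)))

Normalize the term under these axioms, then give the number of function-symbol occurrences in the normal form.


1. (s (u (t) (t)))  →  (s (t))
normal form: (s (t))

size = 2


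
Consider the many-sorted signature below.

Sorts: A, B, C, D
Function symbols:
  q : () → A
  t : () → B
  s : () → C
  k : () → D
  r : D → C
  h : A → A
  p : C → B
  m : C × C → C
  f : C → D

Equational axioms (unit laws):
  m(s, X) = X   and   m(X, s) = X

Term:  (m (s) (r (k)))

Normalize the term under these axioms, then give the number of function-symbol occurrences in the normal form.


size = 2

1. (m (s) (r (k)))  →  (r (k))
normal form: (r (k))


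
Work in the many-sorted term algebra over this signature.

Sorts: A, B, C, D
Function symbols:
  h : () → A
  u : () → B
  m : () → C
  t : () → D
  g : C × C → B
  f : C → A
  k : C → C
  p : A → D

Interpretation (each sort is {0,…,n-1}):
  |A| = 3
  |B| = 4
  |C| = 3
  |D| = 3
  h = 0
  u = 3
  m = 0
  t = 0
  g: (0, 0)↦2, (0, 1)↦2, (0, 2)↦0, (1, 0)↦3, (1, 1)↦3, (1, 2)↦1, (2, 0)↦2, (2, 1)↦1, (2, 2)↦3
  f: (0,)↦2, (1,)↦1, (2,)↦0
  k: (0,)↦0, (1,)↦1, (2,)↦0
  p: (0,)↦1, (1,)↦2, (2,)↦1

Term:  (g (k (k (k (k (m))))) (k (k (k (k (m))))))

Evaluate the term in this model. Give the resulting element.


  m = 0
  (k (m)) = k(0,) = 0
  (k (k (m))) = k(0,) = 0
  (k (k (k (m)))) = k(0,) = 0
  (k (k (k (k (m))))) = k(0,) = 0
  m = 0
  (k (m)) = k(0,) = 0
  (k (k (m))) = k(0,) = 0
  (k (k (k (m)))) = k(0,) = 0
  (k (k (k (k (m))))) = k(0,) = 0
  (g (k (k (k (k (m))))) (k (k (k (k (m)))))) = g(0, 0) = 2

value = 2


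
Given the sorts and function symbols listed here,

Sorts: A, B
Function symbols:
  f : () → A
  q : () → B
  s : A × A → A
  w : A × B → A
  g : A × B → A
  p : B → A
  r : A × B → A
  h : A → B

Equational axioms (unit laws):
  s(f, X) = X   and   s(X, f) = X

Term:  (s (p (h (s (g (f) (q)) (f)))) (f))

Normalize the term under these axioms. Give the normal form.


1. (s (p (h (s (g (f) (q)) (f)))) (f))  →  (p (h (s (g (f) (q)) (f))))
2. (p (h (s (g (f) (q)) (f))))  →  (p (h (g (f) (q))))

normal form = (p (h (g (f) (q))))


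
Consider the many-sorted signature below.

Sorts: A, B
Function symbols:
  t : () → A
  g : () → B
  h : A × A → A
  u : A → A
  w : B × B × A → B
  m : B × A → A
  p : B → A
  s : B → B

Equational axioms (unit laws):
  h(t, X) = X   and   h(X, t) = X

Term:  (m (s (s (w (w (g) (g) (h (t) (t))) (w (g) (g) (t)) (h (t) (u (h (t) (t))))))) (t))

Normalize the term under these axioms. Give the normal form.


normal form = (m (s (s (w (w (g) (g) (t)) (w (g) (g) (t)) (u (t))))) (t))

1. (m (s (s (w (w (g) (g) (h (t) (t))) (w (g) (g) (t)) (h (t) (u (h (t) (t))))))) (t))  →  (m (s (s (w (w (g) (g) (t)) (w (g) (g) (t)) (h (t) (u (h (t) (t))))))) (t))
2. (m (s (s (w (w (g) (g) (t)) (w (g) (g) (t)) (h (t) (u (h (t) (t))))))) (t))  →  (m (s (s (w (w (g) (g) (t)) (w (g) (g) (t)) (u (h (t) (t)))))) (t))
3. (m (s (s (w (w (g) (g) (t)) (w (g) (g) (t)) (u (h (t) (t)))))) (t))  →  (m (s (s (w (w (g) (g) (t)) (w (g) (g) (t)) (u (t))))) (t))


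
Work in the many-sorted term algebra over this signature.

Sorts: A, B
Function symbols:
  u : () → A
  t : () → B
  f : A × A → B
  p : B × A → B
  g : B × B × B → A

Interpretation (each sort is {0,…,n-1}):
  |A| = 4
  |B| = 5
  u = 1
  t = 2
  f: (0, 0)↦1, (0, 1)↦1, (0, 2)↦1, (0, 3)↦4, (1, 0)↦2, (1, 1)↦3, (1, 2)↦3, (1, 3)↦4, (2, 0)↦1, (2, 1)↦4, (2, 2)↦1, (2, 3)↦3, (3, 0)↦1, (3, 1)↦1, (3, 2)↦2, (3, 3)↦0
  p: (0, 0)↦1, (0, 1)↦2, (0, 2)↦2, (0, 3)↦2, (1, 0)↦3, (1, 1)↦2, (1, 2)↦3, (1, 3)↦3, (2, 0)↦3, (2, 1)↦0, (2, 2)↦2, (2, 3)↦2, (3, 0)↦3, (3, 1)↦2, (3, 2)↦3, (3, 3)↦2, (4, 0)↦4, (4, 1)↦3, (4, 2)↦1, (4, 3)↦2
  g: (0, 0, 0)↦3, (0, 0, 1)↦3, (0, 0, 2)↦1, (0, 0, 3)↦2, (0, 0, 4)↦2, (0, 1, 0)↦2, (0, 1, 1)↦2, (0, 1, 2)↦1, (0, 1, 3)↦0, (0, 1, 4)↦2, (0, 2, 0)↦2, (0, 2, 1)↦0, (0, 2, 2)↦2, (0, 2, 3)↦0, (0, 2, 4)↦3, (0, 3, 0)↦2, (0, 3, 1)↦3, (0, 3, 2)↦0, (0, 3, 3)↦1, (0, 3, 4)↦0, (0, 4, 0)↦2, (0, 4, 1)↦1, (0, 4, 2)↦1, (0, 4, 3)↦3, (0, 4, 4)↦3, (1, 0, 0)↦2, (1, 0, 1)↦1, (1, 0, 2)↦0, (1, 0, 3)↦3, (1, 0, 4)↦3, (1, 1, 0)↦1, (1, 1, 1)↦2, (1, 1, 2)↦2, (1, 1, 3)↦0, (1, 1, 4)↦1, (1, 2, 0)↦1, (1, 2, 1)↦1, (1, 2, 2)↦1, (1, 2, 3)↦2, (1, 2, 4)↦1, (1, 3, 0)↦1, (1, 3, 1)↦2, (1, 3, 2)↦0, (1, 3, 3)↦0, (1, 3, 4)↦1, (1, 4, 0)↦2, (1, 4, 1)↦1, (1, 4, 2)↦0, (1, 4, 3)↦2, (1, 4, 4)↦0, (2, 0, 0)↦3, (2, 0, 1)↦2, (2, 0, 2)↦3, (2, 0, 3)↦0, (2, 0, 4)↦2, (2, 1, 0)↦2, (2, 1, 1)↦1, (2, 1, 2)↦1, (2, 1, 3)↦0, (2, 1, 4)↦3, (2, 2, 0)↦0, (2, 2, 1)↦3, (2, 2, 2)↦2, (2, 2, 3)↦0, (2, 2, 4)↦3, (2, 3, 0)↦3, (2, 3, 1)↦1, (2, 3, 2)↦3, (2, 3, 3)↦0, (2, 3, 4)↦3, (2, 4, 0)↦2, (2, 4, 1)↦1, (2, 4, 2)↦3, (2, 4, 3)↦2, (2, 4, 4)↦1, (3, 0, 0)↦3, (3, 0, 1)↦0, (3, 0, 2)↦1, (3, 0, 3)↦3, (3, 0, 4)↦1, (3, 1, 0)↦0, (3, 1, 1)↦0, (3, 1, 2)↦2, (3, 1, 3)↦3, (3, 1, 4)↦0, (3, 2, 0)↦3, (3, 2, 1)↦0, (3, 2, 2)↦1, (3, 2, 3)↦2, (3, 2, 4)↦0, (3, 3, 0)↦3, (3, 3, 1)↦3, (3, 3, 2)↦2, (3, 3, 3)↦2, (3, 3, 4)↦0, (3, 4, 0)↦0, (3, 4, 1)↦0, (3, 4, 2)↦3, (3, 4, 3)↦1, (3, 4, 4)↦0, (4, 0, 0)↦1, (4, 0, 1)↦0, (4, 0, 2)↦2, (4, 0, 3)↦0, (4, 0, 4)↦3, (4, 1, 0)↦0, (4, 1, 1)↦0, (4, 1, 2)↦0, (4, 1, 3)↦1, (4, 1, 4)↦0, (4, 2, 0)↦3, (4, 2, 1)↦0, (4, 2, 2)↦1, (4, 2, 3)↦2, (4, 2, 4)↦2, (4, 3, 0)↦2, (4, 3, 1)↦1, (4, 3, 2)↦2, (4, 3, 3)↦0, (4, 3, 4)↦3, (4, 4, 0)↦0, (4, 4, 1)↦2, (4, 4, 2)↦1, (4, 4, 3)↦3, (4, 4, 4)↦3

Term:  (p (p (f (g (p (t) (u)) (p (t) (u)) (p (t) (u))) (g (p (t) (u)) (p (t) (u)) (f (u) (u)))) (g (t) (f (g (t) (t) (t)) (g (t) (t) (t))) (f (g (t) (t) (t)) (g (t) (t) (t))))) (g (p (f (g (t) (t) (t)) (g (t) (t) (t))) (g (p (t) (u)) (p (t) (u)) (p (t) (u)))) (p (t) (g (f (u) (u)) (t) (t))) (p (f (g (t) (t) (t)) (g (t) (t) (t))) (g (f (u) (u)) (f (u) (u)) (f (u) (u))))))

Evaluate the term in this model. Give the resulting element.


value = 2

  t = 2
  u = 1
  (p (t) (u)) = p(2, 1) = 0
  t = 2
  u = 1
  (p (t) (u)) = p(2, 1) = 0
  t = 2
  u = 1
  (p (t) (u)) = p(2, 1) = 0
  (g (p (t) (u)) (p (t) (u)) (p (t) (u))) = g(0, 0, 0) = 3
  t = 2
  u = 1
  (p (t) (u)) = p(2, 1) = 0
  t = 2
  u = 1
  (p (t) (u)) = p(2, 1) = 0
  u = 1
  u = 1
  (f (u) (u)) = f(1, 1) = 3
  (g (p (t) (u)) (p (t) (u)) (f (u) (u))) = g(0, 0, 3) = 2
  (f (g (p (t) (u)) (p (t) (u)) (p (t) (u))) (g (p (t) (u)) (p (t) (u)) (f (u) (u)))) = f(3, 2) = 2
  t = 2
  t = 2
  t = 2
  t = 2
  (g (t) (t) (t)) = g(2, 2, 2) = 2
  t = 2
  t = 2
  t = 2
  (g (t) (t) (t)) = g(2, 2, 2) = 2
  (f (g (t) (t) (t)) (g (t) (t) (t))) = f(2, 2) = 1
  t = 2
  t = 2
  t = 2
  (g (t) (t) (t)) = g(2, 2, 2) = 2
  t = 2
  t = 2
  t = 2
  (g (t) (t) (t)) = g(2, 2, 2) = 2
  (f (g (t) (t) (t)) (g (t) (t) (t))) = f(2, 2) = 1
  (g (t) (f (g (t) (t) (t)) (g (t) (t) (t))) (f (g (t) (t) (t)) (g (t) (t) (t)))) = g(2, 1, 1) = 1
  (p (f (g (p (t) (u)) (p (t) (u)) (p (t) (u))) (g (p (t) (u)) (p (t) (u)) (f (u) (u)))) (g (t) (f (g (t) (t) (t)) (g (t) (t) (t))) (f (g (t) (t) (t)) (g (t) (t) (t))))) = p(2, 1) = 0
  t = 2
  t = 2
  t = 2
  (g (t) (t) (t)) = g(2, 2, 2) = 2
  t = 2
  t = 2
  t = 2
  (g (t) (t) (t)) = g(2, 2, 2) = 2
  (f (g (t) (t) (t)) (g (t) (t) (t))) = f(2, 2) = 1
  t = 2
  u = 1
  (p (t) (u)) = p(2, 1) = 0
  t = 2
  u = 1
  (p (t) (u)) = p(2, 1) = 0
  t = 2
  u = 1
  (p (t) (u)) = p(2, 1) = 0
  (g (p (t) (u)) (p (t) (u)) (p (t) (u))) = g(0, 0, 0) = 3
  (p (f (g (t) (t) (t)) (g (t) (t) (t))) (g (p (t) (u)) (p (t) (u)) (p (t) (u)))) = p(1, 3) = 3
  t = 2
  u = 1
  u = 1
  (f (u) (u)) = f(1, 1) = 3
  t = 2
  t = 2
  (g (f (u) (u)) (t) (t)) = g(3, 2, 2) = 1
  (p (t) (g (f (u) (u)) (t) (t))) = p(2, 1) = 0
  t = 2
  t = 2
  t = 2
  (g (t) (t) (t)) = g(2, 2, 2) = 2
  t = 2
  t = 2
  t = 2
  (g (t) (t) (t)) = g(2, 2, 2) = 2
  (f (g (t) (t) (t)) (g (t) (t) (t))) = f(2, 2) = 1
  u = 1
  u = 1
  (f (u) (u)) = f(1, 1) = 3
  u = 1
  u = 1
  (f (u) (u)) = f(1, 1) = 3
  u = 1
  u = 1
  (f (u) (u)) = f(1, 1) = 3
  (g (f (u) (u)) (f (u) (u)) (f (u) (u))) = g(3, 3, 3) = 2
  (p (f (g (t) (t) (t)) (g (t) (t) (t))) (g (f (u) (u)) (f (u) (u)) (f (u) (u)))) = p(1, 2) = 3
  (g (p (f (g (t) (t) (t)) (g (t) (t) (t))) (g (p (t) (u)) (p (t) (u)) (p (t) (u)))) (p (t) (g (f (u) (u)) (t) (t))) (p (f (g (t) (t) (t)) (g (t) (t) (t))) (g (f (u) (u)) (f (u) (u)) (f (u) (u))))) = g(3, 0, 3) = 3
  (p (p (f (g (p (t) (u)) (p (t) (u)) (p (t) (u))) (g (p (t) (u)) (p (t) (u)) (f (u) (u)))) (g (t) (f (g (t) (t) (t)) (g (t) (t) (t))) (f (g (t) (t) (t)) (g (t) (t) (t))))) (g (p (f (g (t) (t) (t)) (g (t) (t) (t))) (g (p (t) (u)) (p (t) (u)) (p (t) (u)))) (p (t) (g (f (u) (u)) (t) (t))) (p (f (g (t) (t) (t)) (g (t) (t) (t))) (g (f (u) (u)) (f (u) (u)) (f (u) (u)))))) = p(0, 3) = 2


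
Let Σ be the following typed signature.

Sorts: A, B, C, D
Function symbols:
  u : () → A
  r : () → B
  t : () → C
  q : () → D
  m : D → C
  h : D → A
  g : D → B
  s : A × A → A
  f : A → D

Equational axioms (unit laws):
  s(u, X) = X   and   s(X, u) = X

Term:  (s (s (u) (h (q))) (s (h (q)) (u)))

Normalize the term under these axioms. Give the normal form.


1. (s (s (u) (h (q))) (s (h (q)) (u)))  →  (s (h (q)) (s (h (q)) (u)))
2. (s (h (q)) (s (h (q)) (u)))  →  (s (h (q)) (h (q)))

normal form = (s (h (q)) (h (q)))


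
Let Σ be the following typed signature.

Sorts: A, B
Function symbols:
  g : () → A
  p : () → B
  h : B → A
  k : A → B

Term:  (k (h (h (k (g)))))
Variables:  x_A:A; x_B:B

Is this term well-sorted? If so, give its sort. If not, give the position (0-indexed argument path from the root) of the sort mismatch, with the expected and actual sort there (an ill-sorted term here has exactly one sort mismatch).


ill-sorted at position [0, 0]: expected B, got A

        (g) : A
      (k (g)) : B
    (h (k (g))) : A
  (h (h (k (g)))) : ✗ arg 0 at [0, 0] has sort A, expected B


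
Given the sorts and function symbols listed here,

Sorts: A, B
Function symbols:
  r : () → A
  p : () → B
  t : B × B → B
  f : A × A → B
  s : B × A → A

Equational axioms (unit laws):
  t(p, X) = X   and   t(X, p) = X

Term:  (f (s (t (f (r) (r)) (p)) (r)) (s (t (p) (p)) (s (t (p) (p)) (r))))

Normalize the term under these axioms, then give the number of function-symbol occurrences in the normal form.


1. (f (s (t (f (r) (r)) (p)) (r)) (s (t (p) (p)) (s (t (p) (p)) (r))))  →  (f (s (f (r) (r)) (r)) (s (t (p) (p)) (s (t (p) (p)) (r))))
2. (f (s (f (r) (r)) (r)) (s (t (p) (p)) (s (t (p) (p)) (r))))  →  (f (s (f (r) (r)) (r)) (s (p) (s (t (p) (p)) (r))))
3. (f (s (f (r) (r)) (r)) (s (p) (s (t (p) (p)) (r))))  →  (f (s (f (r) (r)) (r)) (s (p) (s (p) (r))))
normal form: (f (s (f (r) (r)) (r)) (s (p) (s (p) (r))))

size = 11


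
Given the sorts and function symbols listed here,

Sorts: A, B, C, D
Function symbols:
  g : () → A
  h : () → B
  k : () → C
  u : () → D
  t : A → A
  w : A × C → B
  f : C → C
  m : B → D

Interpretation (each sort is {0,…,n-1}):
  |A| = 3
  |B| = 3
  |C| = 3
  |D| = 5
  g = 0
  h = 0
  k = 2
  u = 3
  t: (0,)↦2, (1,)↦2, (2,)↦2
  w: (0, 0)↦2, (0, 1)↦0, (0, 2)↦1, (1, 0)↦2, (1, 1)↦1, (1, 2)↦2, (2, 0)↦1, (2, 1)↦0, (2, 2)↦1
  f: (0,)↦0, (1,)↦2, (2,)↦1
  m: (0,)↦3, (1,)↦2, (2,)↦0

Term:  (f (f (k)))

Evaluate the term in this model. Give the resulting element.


  k = 2
  (f (k)) = f(2,) = 1
  (f (f (k))) = f(1,) = 2

value = 2


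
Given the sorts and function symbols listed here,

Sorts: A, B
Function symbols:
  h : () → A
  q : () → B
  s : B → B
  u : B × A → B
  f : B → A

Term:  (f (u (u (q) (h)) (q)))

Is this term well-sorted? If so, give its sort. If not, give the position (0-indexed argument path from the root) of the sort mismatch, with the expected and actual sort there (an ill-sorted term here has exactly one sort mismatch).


ill-sorted at position [0, 1]: expected A, got B

      (q) : B
      (h) : A
    (u (q) (h)) : B
    (q) : B
  (u (u (q) (h)) (q)) : ✗ arg 1 at [0, 1] has sort B, expected A


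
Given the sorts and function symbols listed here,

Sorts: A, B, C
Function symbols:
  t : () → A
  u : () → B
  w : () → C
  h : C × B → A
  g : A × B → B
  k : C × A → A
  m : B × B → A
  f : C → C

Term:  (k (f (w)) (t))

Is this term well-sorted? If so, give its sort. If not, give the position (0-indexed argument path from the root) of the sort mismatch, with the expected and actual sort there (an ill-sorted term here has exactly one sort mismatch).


well-sorted; sort = A

    (w) : C
  (f (w)) : C
  (t) : A
(k (f (w)) (t)) : A


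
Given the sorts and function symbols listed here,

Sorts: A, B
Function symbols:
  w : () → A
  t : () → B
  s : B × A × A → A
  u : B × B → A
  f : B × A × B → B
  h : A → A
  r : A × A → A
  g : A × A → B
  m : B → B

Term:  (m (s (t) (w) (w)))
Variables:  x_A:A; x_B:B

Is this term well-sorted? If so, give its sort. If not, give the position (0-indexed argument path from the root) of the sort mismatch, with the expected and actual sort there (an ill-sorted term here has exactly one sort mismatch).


ill-sorted at position [0]: expected B, got A

    (t) : B
    (w) : A
    (w) : A
  (s (t) (w) (w)) : A
(m (s (t) (w) (w))) : ✗ arg 0 at [0] has sort A, expected B


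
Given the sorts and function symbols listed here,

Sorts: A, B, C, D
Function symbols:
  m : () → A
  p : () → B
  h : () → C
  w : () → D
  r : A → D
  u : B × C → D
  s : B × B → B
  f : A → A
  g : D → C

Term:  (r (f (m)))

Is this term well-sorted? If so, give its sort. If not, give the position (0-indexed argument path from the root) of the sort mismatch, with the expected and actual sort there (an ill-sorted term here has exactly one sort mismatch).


well-sorted; sort = D

    (m) : A
  (f (m)) : A
(r (f (m))) : D


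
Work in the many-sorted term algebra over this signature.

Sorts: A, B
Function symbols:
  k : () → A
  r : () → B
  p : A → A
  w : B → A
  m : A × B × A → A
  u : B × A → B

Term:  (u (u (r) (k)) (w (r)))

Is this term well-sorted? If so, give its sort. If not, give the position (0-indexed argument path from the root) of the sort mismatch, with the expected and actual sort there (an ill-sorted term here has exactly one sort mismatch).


    (r) : B
    (k) : A
  (u (r) (k)) : B
    (r) : B
  (w (r)) : A
(u (u (r) (k)) (w (r))) : B

well-sorted; sort = B


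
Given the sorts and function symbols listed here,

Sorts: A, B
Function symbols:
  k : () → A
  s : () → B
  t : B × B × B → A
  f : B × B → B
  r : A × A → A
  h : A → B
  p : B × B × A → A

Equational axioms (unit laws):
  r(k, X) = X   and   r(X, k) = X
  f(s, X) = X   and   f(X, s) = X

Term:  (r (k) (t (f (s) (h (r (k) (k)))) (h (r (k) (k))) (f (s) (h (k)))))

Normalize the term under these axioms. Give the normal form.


normal form = (t (h (k)) (h (k)) (h (k)))

1. (r (k) (t (f (s) (h (r (k) (k)))) (h (r (k) (k))) (f (s) (h (k)))))  →  (t (f (s) (h (r (k) (k)))) (h (r (k) (k))) (f (s) (h (k))))
2. (t (f (s) (h (r (k) (k)))) (h (r (k) (k))) (f (s) (h (k))))  →  (t (h (r (k) (k))) (h (r (k) (k))) (f (s) (h (k))))
3. (t (h (r (k) (k))) (h (r (k) (k))) (f (s) (h (k))))  →  (t (h (k)) (h (r (k) (k))) (f (s) (h (k))))
4. (t (h (k)) (h (r (k) (k))) (f (s) (h (k))))  →  (t (h (k)) (h (k)) (f (s) (h (k))))
5. (t (h (k)) (h (k)) (f (s) (h (k))))  →  (t (h (k)) (h (k)) (h (k)))


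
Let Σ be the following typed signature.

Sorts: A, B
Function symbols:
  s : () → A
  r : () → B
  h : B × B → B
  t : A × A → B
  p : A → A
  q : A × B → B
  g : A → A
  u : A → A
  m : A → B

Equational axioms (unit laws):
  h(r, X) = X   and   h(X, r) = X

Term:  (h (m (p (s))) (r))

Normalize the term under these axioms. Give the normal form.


normal form = (m (p (s)))

1. (h (m (p (s))) (r))  →  (m (p (s)))


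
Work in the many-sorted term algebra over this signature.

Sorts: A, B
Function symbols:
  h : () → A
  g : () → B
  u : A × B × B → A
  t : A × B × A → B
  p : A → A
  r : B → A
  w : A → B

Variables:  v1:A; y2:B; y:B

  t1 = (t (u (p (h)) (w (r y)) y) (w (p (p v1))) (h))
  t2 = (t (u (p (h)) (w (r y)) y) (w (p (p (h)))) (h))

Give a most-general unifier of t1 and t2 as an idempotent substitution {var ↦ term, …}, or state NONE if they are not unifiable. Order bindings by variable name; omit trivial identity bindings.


{v1 ↦ (h)}


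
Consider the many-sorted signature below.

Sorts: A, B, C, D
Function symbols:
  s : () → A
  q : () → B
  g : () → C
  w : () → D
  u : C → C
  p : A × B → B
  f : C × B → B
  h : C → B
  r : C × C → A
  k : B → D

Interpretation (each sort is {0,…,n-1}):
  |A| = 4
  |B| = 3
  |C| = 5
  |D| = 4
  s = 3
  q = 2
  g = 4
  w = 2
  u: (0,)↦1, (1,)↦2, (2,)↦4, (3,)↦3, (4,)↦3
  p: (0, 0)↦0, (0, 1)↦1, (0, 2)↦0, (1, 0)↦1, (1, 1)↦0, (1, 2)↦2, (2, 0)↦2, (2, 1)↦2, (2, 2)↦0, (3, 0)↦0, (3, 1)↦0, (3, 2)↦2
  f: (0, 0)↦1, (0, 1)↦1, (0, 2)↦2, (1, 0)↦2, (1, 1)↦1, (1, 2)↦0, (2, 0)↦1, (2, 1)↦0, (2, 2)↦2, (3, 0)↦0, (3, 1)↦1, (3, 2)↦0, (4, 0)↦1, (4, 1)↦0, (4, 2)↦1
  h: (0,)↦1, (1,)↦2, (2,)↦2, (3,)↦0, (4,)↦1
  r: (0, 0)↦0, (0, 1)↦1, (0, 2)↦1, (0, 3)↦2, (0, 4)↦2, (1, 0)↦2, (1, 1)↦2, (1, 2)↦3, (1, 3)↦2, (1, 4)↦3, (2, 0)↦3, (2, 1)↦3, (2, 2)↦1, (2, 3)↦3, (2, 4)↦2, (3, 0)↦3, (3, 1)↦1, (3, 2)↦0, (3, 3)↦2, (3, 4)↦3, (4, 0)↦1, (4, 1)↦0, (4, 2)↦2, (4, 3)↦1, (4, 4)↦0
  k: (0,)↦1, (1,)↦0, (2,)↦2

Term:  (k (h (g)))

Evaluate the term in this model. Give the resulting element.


  g = 4
  (h (g)) = h(4,) = 1
  (k (h (g))) = k(1,) = 0

value = 0


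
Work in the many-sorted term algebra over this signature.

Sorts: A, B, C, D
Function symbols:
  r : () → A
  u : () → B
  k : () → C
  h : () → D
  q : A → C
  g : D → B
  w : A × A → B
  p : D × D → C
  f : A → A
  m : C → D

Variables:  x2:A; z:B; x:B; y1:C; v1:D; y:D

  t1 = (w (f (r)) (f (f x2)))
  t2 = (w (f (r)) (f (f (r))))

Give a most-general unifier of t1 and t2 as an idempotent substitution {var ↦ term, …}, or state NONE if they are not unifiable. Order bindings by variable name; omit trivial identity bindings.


{x2 ↦ (r)}


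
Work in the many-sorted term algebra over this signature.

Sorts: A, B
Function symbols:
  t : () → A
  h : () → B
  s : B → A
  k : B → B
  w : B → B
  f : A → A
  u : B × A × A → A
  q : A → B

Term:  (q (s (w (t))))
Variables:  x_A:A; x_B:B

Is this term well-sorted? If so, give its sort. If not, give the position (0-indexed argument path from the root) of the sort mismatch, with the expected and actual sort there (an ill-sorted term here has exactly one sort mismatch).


      (t) : A
    (w (t)) : ✗ arg 0 at [0, 0, 0] has sort A, expected B

ill-sorted at position [0, 0, 0]: expected B, got A


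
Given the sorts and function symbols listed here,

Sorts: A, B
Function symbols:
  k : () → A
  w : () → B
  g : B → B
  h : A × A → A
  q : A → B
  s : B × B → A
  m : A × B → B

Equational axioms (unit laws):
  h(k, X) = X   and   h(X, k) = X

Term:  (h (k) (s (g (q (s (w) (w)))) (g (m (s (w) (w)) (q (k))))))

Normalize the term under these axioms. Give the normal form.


normal form = (s (g (q (s (w) (w)))) (g (m (s (w) (w)) (q (k)))))

1. (h (k) (s (g (q (s (w) (w)))) (g (m (s (w) (w)) (q (k))))))  →  (s (g (q (s (w) (w)))) (g (m (s (w) (w)) (q (k)))))


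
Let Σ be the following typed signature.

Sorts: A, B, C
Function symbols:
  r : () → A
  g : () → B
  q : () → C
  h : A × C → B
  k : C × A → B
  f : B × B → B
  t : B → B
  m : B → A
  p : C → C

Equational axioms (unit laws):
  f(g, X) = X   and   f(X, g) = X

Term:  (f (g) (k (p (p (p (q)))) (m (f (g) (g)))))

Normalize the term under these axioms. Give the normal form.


1. (f (g) (k (p (p (p (q)))) (m (f (g) (g)))))  →  (k (p (p (p (q)))) (m (f (g) (g))))
2. (k (p (p (p (q)))) (m (f (g) (g))))  →  (k (p (p (p (q)))) (m (g)))

normal form = (k (p (p (p (q)))) (m (g)))


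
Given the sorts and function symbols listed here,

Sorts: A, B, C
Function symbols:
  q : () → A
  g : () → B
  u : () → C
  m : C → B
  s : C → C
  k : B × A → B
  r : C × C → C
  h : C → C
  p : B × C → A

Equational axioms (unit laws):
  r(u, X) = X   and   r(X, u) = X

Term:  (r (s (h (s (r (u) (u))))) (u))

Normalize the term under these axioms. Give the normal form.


1. (r (s (h (s (r (u) (u))))) (u))  →  (s (h (s (r (u) (u)))))
2. (s (h (s (r (u) (u)))))  →  (s (h (s (u))))

normal form = (s (h (s (u))))


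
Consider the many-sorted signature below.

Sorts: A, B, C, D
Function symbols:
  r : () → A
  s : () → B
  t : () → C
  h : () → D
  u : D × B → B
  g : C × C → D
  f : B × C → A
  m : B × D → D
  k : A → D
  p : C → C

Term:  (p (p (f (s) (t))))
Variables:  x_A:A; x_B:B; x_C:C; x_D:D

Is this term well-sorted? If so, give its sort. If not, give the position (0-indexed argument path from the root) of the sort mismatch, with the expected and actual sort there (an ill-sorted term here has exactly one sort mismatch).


      (s) : B
      (t) : C
    (f (s) (t)) : A
  (p (f (s) (t))) : ✗ arg 0 at [0, 0] has sort A, expected C

ill-sorted at position [0, 0]: expected C, got A


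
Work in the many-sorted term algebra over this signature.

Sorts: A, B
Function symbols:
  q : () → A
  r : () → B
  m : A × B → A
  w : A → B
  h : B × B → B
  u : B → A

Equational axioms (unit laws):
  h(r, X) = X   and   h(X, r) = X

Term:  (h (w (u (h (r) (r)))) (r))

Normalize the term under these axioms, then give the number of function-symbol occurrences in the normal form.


size = 3

1. (h (w (u (h (r) (r)))) (r))  →  (w (u (h (r) (r))))
2. (w (u (h (r) (r))))  →  (w (u (r)))
normal form: (w (u (r)))
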